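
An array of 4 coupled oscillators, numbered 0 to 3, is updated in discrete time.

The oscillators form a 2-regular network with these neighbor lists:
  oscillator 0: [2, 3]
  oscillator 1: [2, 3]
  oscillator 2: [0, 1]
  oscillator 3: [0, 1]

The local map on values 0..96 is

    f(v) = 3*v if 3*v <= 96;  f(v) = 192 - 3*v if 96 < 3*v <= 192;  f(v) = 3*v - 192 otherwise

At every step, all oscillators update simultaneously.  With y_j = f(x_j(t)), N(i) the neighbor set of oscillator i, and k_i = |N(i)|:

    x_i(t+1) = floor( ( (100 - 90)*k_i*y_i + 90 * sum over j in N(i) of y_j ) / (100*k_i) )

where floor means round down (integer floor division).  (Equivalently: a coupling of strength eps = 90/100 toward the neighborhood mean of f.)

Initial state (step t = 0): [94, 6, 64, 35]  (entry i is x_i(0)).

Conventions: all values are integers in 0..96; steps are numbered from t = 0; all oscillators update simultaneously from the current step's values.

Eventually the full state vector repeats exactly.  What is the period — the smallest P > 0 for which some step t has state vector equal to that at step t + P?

Answer: 6
Key observation: The state at step 36, [35, 35, 81, 81], reappears at step 42 — and no state repeats earlier — so the cycle the system enters has period 6.

Derivation:
t=0: [94, 6, 64, 35]
t=1: [48, 40, 48, 57]
t=2: [35, 38, 58, 56]
t=3: [27, 26, 76, 76]
t=4: [40, 40, 75, 75]
t=5: [36, 36, 68, 68]
t=6: [19, 19, 76, 76]
t=7: [38, 38, 54, 54]
t=8: [34, 34, 73, 73]
t=9: [33, 33, 83, 83]
t=10: [60, 60, 89, 89]
t=11: [68, 68, 18, 18]
t=12: [49, 49, 16, 16]
t=13: [47, 47, 45, 45]
t=14: [56, 56, 51, 51]
t=15: [37, 37, 25, 25]
t=16: [75, 75, 80, 80]
t=17: [46, 46, 34, 34]
t=18: [86, 86, 57, 57]
t=19: [25, 25, 61, 61]
t=20: [15, 15, 68, 68]
t=21: [15, 15, 41, 41]
t=22: [66, 66, 47, 47]
t=23: [46, 46, 10, 10]
t=24: [32, 32, 51, 51]
t=25: [44, 44, 90, 90]
t=26: [76, 76, 61, 61]
t=27: [11, 11, 33, 33]
t=28: [87, 87, 39, 39]
t=29: [74, 74, 69, 69]
t=30: [16, 16, 28, 28]
t=31: [80, 80, 51, 51]
t=32: [39, 39, 47, 47]
t=33: [53, 53, 72, 72]
t=34: [24, 24, 32, 32]
t=35: [93, 93, 74, 74]
t=36: [35, 35, 81, 81]
t=37: [54, 54, 83, 83]
t=38: [54, 54, 32, 32]
t=39: [89, 89, 36, 36]
t=40: [83, 83, 75, 75]
t=41: [35, 35, 54, 54]
t=42: [35, 35, 81, 81]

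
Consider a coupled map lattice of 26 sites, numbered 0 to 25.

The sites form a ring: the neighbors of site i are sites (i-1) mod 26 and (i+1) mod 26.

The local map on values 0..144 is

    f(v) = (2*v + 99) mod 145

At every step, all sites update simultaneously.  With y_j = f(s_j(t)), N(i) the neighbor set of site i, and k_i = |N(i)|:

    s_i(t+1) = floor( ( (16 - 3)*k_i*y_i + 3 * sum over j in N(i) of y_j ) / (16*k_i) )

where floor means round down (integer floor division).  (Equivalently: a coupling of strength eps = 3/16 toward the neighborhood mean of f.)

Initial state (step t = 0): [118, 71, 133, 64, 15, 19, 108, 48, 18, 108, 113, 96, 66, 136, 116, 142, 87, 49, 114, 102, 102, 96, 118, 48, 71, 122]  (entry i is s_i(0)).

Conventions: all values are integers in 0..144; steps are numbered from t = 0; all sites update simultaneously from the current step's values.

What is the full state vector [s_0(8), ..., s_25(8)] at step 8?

Simulating step by step:
t=0: [118, 71, 133, 64, 15, 19, 108, 48, 18, 108, 113, 96, 66, 136, 116, 142, 87, 49, 114, 102, 102, 96, 118, 48, 71, 122]
t=1: [50, 89, 77, 85, 125, 125, 37, 55, 116, 36, 30, 12, 77, 77, 49, 91, 117, 57, 36, 15, 11, 6, 41, 53, 87, 56]
t=2: [62, 122, 111, 116, 65, 56, 34, 58, 41, 26, 25, 111, 109, 102, 65, 119, 54, 61, 39, 118, 120, 104, 45, 64, 115, 70]
t=3: [77, 53, 34, 44, 78, 63, 30, 62, 36, 8, 6, 28, 26, 20, 73, 51, 61, 70, 37, 44, 45, 22, 45, 74, 48, 87]
t=4: [105, 60, 27, 46, 100, 76, 26, 67, 39, 106, 101, 19, 18, 122, 99, 62, 75, 86, 35, 40, 53, 124, 58, 91, 62, 118]
t=5: [26, 62, 17, 38, 21, 87, 23, 75, 36, 21, 23, 125, 127, 56, 17, 73, 103, 114, 34, 35, 57, 58, 74, 124, 80, 45]
t=6: [16, 76, 118, 50, 129, 117, 21, 86, 44, 117, 18, 53, 62, 72, 123, 95, 25, 33, 23, 27, 64, 72, 94, 66, 102, 47]
t=7: [120, 102, 51, 54, 63, 54, 130, 119, 49, 51, 119, 68, 78, 92, 67, 122, 18, 16, 2, 14, 76, 100, 132, 84, 23, 52]
t=8: [46, 20, 52, 63, 76, 64, 66, 49, 51, 54, 51, 87, 110, 130, 89, 63, 126, 128, 107, 122, 98, 24, 71, 105, 16, 51]

Answer: [46, 20, 52, 63, 76, 64, 66, 49, 51, 54, 51, 87, 110, 130, 89, 63, 126, 128, 107, 122, 98, 24, 71, 105, 16, 51]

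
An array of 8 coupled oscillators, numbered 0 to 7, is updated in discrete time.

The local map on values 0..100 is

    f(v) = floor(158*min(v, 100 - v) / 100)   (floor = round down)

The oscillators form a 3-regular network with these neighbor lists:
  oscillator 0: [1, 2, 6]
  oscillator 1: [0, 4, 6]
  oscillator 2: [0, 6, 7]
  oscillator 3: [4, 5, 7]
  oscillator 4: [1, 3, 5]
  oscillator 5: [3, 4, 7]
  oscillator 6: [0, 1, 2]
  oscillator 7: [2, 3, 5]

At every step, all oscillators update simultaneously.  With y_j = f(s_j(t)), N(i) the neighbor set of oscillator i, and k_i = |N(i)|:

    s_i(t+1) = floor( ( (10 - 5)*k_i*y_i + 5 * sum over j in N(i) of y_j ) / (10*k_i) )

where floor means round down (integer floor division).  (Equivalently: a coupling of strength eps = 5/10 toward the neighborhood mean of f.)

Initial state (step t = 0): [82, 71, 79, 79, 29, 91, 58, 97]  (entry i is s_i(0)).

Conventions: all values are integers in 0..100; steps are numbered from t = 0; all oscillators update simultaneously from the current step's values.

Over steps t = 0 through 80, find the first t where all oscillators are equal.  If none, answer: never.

Answer: 28
Key observation: Synchronization is absorbing here: once all oscillators are equal they stay equal, and step 28 is the first all-equal step.

Derivation:
t=0: [82, 71, 79, 79, 29, 91, 58, 97]  (not all equal)
t=1: [38, 45, 32, 27, 37, 20, 50, 15]  (not all equal)
t=2: [63, 68, 52, 39, 53, 36, 69, 32]  (not all equal)
t=3: [57, 55, 63, 60, 64, 58, 54, 57]  (not all equal)
t=4: [67, 68, 63, 63, 61, 64, 68, 64]  (not all equal)
t=5: [52, 52, 55, 57, 57, 57, 51, 56]  (not all equal)
t=6: [74, 74, 72, 67, 68, 67, 75, 68]  (not all equal)
t=7: [41, 42, 43, 51, 49, 51, 40, 49]  (not all equal)
t=8: [64, 67, 67, 77, 75, 77, 64, 75]  (not all equal)
t=9: [54, 51, 51, 37, 40, 37, 54, 40]  (not all equal)
t=10: [73, 73, 73, 59, 63, 59, 73, 63]  (not all equal)
t=11: [42, 44, 44, 62, 57, 62, 42, 57]  (not all equal)
t=12: [67, 67, 67, 62, 65, 62, 67, 65]  (not all equal)
t=13: [52, 52, 52, 58, 56, 58, 52, 56]  (not all equal)
t=14: [75, 74, 74, 67, 69, 67, 75, 69]  (not all equal)
t=15: [39, 41, 41, 50, 48, 50, 39, 48]  (not all equal)
t=16: [62, 64, 64, 77, 74, 77, 62, 74]  (not all equal)
t=17: [58, 54, 54, 37, 41, 37, 58, 41]  (not all equal)
t=18: [68, 68, 68, 60, 63, 60, 68, 63]  (not all equal)
t=19: [50, 51, 51, 61, 58, 61, 50, 58]  (not all equal)
t=20: [78, 75, 75, 62, 66, 62, 78, 66]  (not all equal)
t=21: [35, 39, 39, 57, 53, 57, 35, 53]  (not all equal)
t=22: [57, 61, 61, 69, 69, 69, 57, 69]  (not all equal)
t=23: [65, 60, 60, 48, 50, 48, 65, 50]  (not all equal)
t=24: [57, 63, 63, 76, 75, 76, 57, 75]  (not all equal)
t=25: [64, 57, 57, 37, 41, 37, 64, 41]  (not all equal)
t=26: [59, 62, 62, 60, 62, 60, 59, 62]  (not all equal)
t=27: [62, 61, 61, 62, 61, 62, 62, 61]  (not all equal)
t=28: [60, 60, 60, 60, 60, 60, 60, 60]  (all equal)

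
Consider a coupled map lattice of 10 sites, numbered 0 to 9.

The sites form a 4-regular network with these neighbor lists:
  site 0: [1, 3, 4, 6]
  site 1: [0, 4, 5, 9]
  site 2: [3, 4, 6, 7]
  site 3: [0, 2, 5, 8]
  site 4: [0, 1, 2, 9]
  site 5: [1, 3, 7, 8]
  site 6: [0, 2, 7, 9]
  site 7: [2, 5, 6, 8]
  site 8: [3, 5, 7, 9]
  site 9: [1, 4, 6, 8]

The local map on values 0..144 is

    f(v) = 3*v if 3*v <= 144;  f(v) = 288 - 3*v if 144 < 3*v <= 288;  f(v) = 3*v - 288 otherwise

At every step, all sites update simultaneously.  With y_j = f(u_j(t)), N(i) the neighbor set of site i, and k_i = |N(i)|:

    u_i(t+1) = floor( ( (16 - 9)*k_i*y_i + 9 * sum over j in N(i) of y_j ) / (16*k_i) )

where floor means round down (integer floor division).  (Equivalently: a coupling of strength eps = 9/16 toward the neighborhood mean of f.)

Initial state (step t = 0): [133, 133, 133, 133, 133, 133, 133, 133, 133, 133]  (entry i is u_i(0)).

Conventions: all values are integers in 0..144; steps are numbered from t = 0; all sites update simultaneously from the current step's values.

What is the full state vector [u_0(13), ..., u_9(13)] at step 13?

Answer: [63, 63, 63, 63, 63, 63, 63, 63, 63, 63]

Derivation:
t=0: [133, 133, 133, 133, 133, 133, 133, 133, 133, 133]
t=1: [111, 111, 111, 111, 111, 111, 111, 111, 111, 111]
t=2: [45, 45, 45, 45, 45, 45, 45, 45, 45, 45]
t=3: [135, 135, 135, 135, 135, 135, 135, 135, 135, 135]
t=4: [117, 117, 117, 117, 117, 117, 117, 117, 117, 117]
t=5: [63, 63, 63, 63, 63, 63, 63, 63, 63, 63]
t=6: [99, 99, 99, 99, 99, 99, 99, 99, 99, 99]
t=7: [9, 9, 9, 9, 9, 9, 9, 9, 9, 9]
t=8: [27, 27, 27, 27, 27, 27, 27, 27, 27, 27]
t=9: [81, 81, 81, 81, 81, 81, 81, 81, 81, 81]
t=10: [45, 45, 45, 45, 45, 45, 45, 45, 45, 45]
t=11: [135, 135, 135, 135, 135, 135, 135, 135, 135, 135]
t=12: [117, 117, 117, 117, 117, 117, 117, 117, 117, 117]
t=13: [63, 63, 63, 63, 63, 63, 63, 63, 63, 63]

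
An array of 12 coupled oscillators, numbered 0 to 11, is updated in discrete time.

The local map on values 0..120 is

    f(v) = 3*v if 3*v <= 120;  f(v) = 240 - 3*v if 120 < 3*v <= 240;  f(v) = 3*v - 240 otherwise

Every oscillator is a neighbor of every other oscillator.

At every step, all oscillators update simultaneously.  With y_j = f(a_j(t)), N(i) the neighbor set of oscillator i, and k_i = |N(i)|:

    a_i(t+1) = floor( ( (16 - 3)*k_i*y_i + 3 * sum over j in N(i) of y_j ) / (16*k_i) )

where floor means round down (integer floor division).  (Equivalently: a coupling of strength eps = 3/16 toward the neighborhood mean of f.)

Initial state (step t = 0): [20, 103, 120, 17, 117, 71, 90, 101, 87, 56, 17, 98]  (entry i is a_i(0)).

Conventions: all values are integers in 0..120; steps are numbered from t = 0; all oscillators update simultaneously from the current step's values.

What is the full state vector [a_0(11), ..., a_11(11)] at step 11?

Answer: [47, 90, 88, 88, 47, 78, 59, 66, 66, 59, 88, 62]

Derivation:
t=0: [20, 103, 120, 17, 117, 71, 90, 101, 87, 56, 17, 98]
t=1: [60, 67, 107, 52, 100, 33, 36, 62, 29, 69, 52, 55]
t=2: [62, 45, 79, 81, 62, 93, 100, 57, 83, 40, 81, 74]
t=3: [52, 92, 11, 11, 52, 40, 56, 64, 16, 104, 11, 23]
t=4: [79, 41, 38, 38, 79, 107, 69, 50, 50, 69, 38, 67]
t=5: [16, 107, 104, 104, 16, 78, 40, 85, 85, 40, 104, 45]
t=6: [51, 77, 70, 70, 51, 17, 108, 25, 25, 108, 70, 96]
t=7: [80, 18, 35, 35, 80, 52, 78, 71, 71, 78, 35, 49]
t=8: [10, 53, 93, 93, 10, 77, 15, 31, 31, 15, 93, 84]
t=9: [33, 73, 40, 40, 33, 16, 45, 83, 83, 45, 40, 19]
t=10: [94, 32, 111, 111, 94, 53, 99, 22, 22, 99, 111, 60]
t=11: [47, 90, 88, 88, 47, 78, 59, 66, 66, 59, 88, 62]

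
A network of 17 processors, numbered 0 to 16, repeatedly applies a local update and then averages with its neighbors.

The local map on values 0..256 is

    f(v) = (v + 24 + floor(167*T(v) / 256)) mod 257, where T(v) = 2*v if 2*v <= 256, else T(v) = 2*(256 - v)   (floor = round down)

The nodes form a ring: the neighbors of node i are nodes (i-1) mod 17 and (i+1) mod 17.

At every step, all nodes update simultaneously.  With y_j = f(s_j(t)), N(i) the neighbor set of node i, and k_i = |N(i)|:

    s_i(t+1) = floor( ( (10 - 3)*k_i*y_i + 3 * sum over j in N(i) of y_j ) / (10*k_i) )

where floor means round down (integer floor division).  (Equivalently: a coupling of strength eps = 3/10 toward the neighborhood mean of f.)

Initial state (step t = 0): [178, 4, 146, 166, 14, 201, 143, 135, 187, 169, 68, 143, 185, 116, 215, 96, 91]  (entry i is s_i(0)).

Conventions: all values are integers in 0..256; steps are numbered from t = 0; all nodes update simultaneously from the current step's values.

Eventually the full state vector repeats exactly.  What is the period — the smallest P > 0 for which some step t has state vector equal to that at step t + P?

Answer: 4
Key observation: The state at step 17, [72, 53, 54, 55, 55, 55, 55, 54, 53, 77, 179, 77, 53, 53, 72, 166, 166], reappears at step 21 — and no state repeats earlier — so the cycle the system enters has period 4.

Derivation:
t=0: [178, 4, 146, 166, 14, 201, 143, 135, 187, 169, 68, 143, 185, 116, 215, 96, 91]
t=1: [72, 38, 51, 51, 52, 44, 54, 56, 47, 67, 141, 73, 44, 35, 66, 211, 206]
t=2: [154, 127, 136, 141, 140, 131, 145, 149, 142, 153, 96, 161, 131, 117, 144, 57, 60]
t=3: [70, 58, 58, 58, 58, 59, 56, 55, 56, 83, 187, 81, 55, 42, 68, 141, 144]
t=4: [161, 161, 157, 157, 157, 157, 153, 150, 161, 180, 94, 176, 154, 133, 152, 76, 76]
t=5: [73, 51, 52, 53, 53, 53, 54, 54, 50, 75, 181, 77, 53, 58, 76, 177, 176]
t=6: [162, 148, 143, 145, 146, 146, 147, 146, 148, 164, 91, 169, 155, 161, 169, 69, 68]
t=7: [70, 54, 56, 56, 56, 56, 56, 55, 54, 78, 178, 77, 52, 51, 69, 162, 161]
t=8: [159, 154, 152, 153, 153, 153, 152, 150, 156, 171, 92, 169, 151, 147, 156, 70, 71]
t=9: [72, 53, 54, 54, 54, 54, 54, 54, 52, 76, 179, 77, 53, 55, 73, 165, 166]
t=10: [161, 152, 147, 148, 148, 148, 148, 147, 152, 167, 92, 169, 154, 155, 164, 71, 70]
t=11: [71, 53, 55, 55, 55, 55, 55, 55, 53, 78, 180, 77, 53, 52, 71, 166, 165]
t=12: [160, 152, 149, 150, 150, 150, 150, 149, 155, 170, 92, 169, 153, 150, 159, 70, 70]
t=13: [72, 53, 54, 55, 55, 55, 55, 54, 52, 77, 179, 77, 53, 54, 72, 165, 165]
t=14: [161, 152, 148, 149, 150, 150, 149, 147, 152, 169, 92, 169, 154, 153, 162, 70, 70]
t=15: [71, 53, 54, 55, 55, 55, 55, 55, 53, 77, 179, 77, 53, 53, 71, 164, 164]
t=16: [160, 152, 148, 149, 150, 150, 150, 149, 154, 169, 92, 169, 154, 152, 160, 71, 71]
t=17: [72, 53, 54, 55, 55, 55, 55, 54, 53, 77, 179, 77, 53, 53, 72, 166, 166]
t=18: [161, 152, 148, 149, 150, 150, 149, 148, 154, 169, 92, 169, 154, 152, 161, 70, 70]
t=19: [71, 53, 54, 55, 55, 55, 55, 54, 53, 77, 179, 77, 53, 53, 71, 164, 164]
t=20: [160, 152, 148, 149, 150, 150, 149, 148, 154, 169, 92, 169, 154, 152, 160, 71, 71]
t=21: [72, 53, 54, 55, 55, 55, 55, 54, 53, 77, 179, 77, 53, 53, 72, 166, 166]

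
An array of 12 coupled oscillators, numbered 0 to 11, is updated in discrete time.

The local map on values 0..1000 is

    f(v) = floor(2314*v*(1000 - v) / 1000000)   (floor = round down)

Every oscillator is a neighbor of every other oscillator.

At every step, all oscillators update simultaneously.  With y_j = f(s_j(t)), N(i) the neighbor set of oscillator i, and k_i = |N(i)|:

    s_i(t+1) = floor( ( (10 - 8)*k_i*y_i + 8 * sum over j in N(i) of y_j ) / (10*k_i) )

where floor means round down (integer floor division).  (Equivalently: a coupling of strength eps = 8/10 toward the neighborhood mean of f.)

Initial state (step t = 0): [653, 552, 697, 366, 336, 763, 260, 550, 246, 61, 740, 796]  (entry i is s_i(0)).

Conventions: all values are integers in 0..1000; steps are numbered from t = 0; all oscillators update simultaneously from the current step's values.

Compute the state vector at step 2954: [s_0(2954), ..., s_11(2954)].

Simulating step by step:
t=0: [653, 552, 697, 366, 336, 763, 260, 550, 246, 61, 740, 796]
t=1: [463, 469, 458, 464, 462, 449, 453, 469, 451, 413, 453, 444]
t=2: [572, 573, 572, 572, 572, 572, 572, 573, 572, 571, 572, 572]
t=3: [566, 566, 566, 566, 566, 566, 566, 566, 566, 566, 566, 566]
t=4: [568, 568, 568, 568, 568, 568, 568, 568, 568, 568, 568, 568]
t=5: [567, 567, 567, 567, 567, 567, 567, 567, 567, 567, 567, 567]
t=6: [568, 568, 568, 568, 568, 568, 568, 568, 568, 568, 568, 568]

Answer: [568, 568, 568, 568, 568, 568, 568, 568, 568, 568, 568, 568]
Key observation: The state at step 4, [568, 568, 568, 568, 568, 568, 568, 568, 568, 568, 568, 568], reappears at step 6: the system is in a cycle of period 2 from step 4 on.  Therefore the state at step 2954 equals the state at step 4 + ((2954 - 4) mod 2) = 4, which is [568, 568, 568, 568, 568, 568, 568, 568, 568, 568, 568, 568].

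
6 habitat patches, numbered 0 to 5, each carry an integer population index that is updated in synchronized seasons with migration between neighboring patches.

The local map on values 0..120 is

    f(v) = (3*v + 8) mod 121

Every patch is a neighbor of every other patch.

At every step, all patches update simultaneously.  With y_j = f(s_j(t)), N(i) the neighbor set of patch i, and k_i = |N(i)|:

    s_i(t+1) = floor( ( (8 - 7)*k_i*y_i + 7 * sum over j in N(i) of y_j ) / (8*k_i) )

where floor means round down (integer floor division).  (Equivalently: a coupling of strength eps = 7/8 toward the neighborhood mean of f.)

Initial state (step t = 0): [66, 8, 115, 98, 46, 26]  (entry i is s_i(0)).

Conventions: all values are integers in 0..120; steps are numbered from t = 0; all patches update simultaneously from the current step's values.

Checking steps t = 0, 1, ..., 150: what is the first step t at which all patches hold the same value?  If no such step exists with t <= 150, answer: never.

Answer: never
Key observation: The state at step 2 reappears at step 12 — the system is in a cycle of period 10 from step 2 on.  No step 0..12 is synchronized, and the cycle repeats forever, so no step up to 150 (or ever) has all patches equal.

Derivation:
t=0: [66, 8, 115, 98, 46, 26]  (not all equal)
t=1: [65, 68, 64, 66, 68, 65]  (not all equal)
t=2: [85, 84, 85, 85, 84, 85]  (not all equal)
t=3: [19, 20, 19, 19, 20, 19]  (not all equal)
t=4: [66, 65, 66, 66, 65, 66]  (not all equal)
t=5: [83, 84, 83, 83, 84, 83]  (not all equal)
t=6: [16, 15, 16, 16, 15, 16]  (not all equal)
t=7: [54, 55, 54, 54, 55, 54]  (not all equal)
t=8: [50, 49, 50, 50, 49, 50]  (not all equal)
t=9: [35, 36, 35, 35, 36, 35]  (not all equal)
t=10: [114, 113, 114, 114, 113, 114]  (not all equal)
t=11: [106, 107, 106, 106, 107, 106]  (not all equal)
t=12: [85, 84, 85, 85, 84, 85]  (not all equal)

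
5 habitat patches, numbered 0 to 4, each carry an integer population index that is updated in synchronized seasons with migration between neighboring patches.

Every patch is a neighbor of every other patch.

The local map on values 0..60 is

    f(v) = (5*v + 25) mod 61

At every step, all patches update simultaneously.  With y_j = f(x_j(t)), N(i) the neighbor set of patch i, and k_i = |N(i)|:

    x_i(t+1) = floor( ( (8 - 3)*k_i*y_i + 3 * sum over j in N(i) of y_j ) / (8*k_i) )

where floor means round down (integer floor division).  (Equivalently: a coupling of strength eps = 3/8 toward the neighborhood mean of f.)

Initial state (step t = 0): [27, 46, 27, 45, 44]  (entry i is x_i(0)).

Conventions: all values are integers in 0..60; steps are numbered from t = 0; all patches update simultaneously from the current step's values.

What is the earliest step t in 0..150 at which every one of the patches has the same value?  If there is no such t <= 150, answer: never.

Answer: never
Key observation: The state at step 27 reappears at step 30 — the system is in a cycle of period 3 from step 27 on.  No step 0..30 is synchronized, and the cycle repeats forever, so no step up to 150 (or ever) has all patches equal.

Derivation:
t=0: [27, 46, 27, 45, 44]  (not all equal)
t=1: [29, 14, 29, 12, 9]  (not all equal)
t=2: [40, 33, 40, 28, 20]  (not all equal)
t=3: [35, 16, 35, 35, 14]  (not all equal)
t=4: [21, 35, 21, 21, 30]  (not all equal)
t=5: [13, 17, 13, 13, 36]  (not all equal)
t=6: [30, 40, 30, 30, 26]  (not all equal)
t=7: [50, 44, 50, 50, 39]  (not all equal)
t=8: [28, 12, 28, 28, 31]  (not all equal)
t=9: [42, 32, 42, 42, 50]  (not all equal)
t=10: [45, 18, 45, 45, 34]  (not all equal)
t=11: [11, 36, 11, 11, 14]  (not all equal)
t=12: [20, 22, 20, 20, 28]  (not all equal)
t=13: [7, 13, 7, 7, 28]  (not all equal)
t=14: [55, 39, 55, 55, 46]  (not all equal)
t=15: [50, 39, 50, 50, 26]  (not all equal)
t=16: [31, 34, 31, 31, 32]  (not all equal)
t=17: [48, 24, 48, 48, 18]  (not all equal)
t=18: [24, 25, 24, 24, 41]  (not all equal)
t=19: [25, 28, 25, 25, 38]  (not all equal)
t=20: [29, 37, 29, 29, 31]  (not all equal)
t=21: [46, 35, 46, 46, 52]  (not all equal)
t=22: [14, 17, 14, 14, 30]  (not all equal)
t=23: [37, 45, 37, 37, 47]  (not all equal)
t=24: [24, 12, 24, 24, 18]  (not all equal)
t=25: [26, 26, 26, 26, 42]  (not all equal)
t=26: [34, 34, 34, 34, 44]  (not all equal)
t=27: [10, 10, 10, 10, 5]  (not all equal)
t=28: [17, 17, 17, 17, 36]  (not all equal)
t=29: [46, 46, 46, 46, 32]  (not all equal)
t=30: [10, 10, 10, 10, 5]  (not all equal)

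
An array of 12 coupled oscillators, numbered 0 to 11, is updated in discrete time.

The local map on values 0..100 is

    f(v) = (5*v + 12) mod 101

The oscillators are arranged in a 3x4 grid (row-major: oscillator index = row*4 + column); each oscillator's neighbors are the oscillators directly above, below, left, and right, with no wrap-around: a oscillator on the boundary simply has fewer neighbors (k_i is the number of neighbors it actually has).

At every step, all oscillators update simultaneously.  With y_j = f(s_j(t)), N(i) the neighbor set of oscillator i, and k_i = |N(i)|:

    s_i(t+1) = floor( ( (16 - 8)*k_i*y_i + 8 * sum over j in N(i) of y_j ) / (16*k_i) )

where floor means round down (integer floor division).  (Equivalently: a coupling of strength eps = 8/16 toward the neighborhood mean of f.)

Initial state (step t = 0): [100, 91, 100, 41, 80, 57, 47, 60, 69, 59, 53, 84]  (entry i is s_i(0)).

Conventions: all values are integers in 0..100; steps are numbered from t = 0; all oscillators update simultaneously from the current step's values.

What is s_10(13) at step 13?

Answer: s_10(13) = 69

Derivation:
t=0: [100, 91, 100, 41, 80, 57, 47, 60, 69, 59, 53, 84]
t=1: [21, 49, 24, 11, 30, 62, 45, 19, 30, 39, 50, 35]
t=2: [37, 38, 41, 42, 46, 29, 32, 34, 47, 25, 51, 59]
t=3: [58, 27, 22, 34, 52, 46, 62, 56, 41, 45, 51, 38]
t=4: [79, 49, 34, 68, 60, 41, 36, 61, 33, 37, 41, 38]
t=5: [17, 44, 73, 48, 20, 38, 61, 30, 64, 65, 38, 7]
t=6: [58, 43, 52, 58, 26, 11, 23, 49, 25, 21, 15, 38]
t=7: [66, 52, 60, 81, 54, 47, 47, 48, 32, 39, 50, 35]
t=8: [57, 50, 25, 21, 65, 47, 43, 49, 56, 31, 52, 70]
t=9: [71, 59, 34, 30, 55, 45, 38, 44, 70, 67, 60, 60]
t=10: [54, 32, 51, 58, 68, 34, 19, 26, 61, 39, 13, 14]
t=11: [70, 73, 62, 76, 53, 56, 36, 51, 20, 31, 54, 70]
t=12: [66, 65, 51, 65, 64, 83, 77, 72, 40, 63, 76, 65]
t=13: [35, 38, 59, 50, 26, 34, 77, 61, 18, 32, 69, 56]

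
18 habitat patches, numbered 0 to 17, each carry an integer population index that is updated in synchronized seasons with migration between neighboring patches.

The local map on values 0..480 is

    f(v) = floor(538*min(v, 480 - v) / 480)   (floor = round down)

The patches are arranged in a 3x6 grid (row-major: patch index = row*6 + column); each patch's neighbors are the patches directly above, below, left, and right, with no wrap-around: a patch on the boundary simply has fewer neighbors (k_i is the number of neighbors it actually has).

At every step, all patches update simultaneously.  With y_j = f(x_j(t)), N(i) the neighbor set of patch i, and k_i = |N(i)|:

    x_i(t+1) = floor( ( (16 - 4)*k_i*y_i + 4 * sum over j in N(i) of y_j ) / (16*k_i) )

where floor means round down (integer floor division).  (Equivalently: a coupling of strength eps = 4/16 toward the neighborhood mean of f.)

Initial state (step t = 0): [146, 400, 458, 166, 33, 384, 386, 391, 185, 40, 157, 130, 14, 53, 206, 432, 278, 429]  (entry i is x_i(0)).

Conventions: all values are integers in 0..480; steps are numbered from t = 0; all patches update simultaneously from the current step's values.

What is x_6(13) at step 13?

Answer: x_6(13) = 247

Derivation:
t=0: [146, 400, 458, 166, 33, 384, 386, 391, 185, 40, 157, 130, 14, 53, 206, 432, 278, 429]
t=1: [146, 90, 58, 148, 66, 102, 101, 103, 180, 71, 159, 137, 31, 72, 199, 81, 193, 89]
t=2: [148, 103, 87, 141, 92, 113, 110, 117, 180, 98, 166, 147, 49, 91, 198, 110, 192, 120]
t=3: [153, 119, 112, 144, 116, 127, 121, 132, 185, 123, 176, 160, 68, 109, 201, 137, 198, 147]
t=4: [161, 136, 135, 153, 139, 145, 134, 147, 194, 147, 189, 176, 89, 128, 208, 163, 208, 173]
t=5: [172, 155, 158, 167, 161, 165, 149, 164, 207, 171, 205, 194, 110, 148, 219, 189, 223, 198]
t=6: [186, 175, 182, 185, 185, 187, 166, 183, 223, 196, 224, 215, 133, 169, 234, 215, 241, 224]
t=7: [203, 198, 206, 207, 210, 212, 186, 205, 242, 223, 246, 239, 158, 193, 253, 242, 262, 251]
t=8: [223, 222, 232, 233, 237, 240, 208, 228, 259, 250, 258, 263, 185, 217, 252, 261, 248, 255]
t=9: [246, 249, 258, 260, 263, 265, 234, 251, 249, 255, 250, 246, 214, 242, 252, 248, 257, 251]
t=10: [261, 257, 249, 246, 244, 243, 259, 257, 256, 252, 255, 259, 245, 262, 256, 258, 251, 255]
t=11: [245, 249, 257, 261, 262, 262, 248, 248, 251, 254, 252, 249, 258, 246, 250, 249, 254, 251]
t=12: [262, 257, 250, 245, 245, 245, 259, 259, 255, 253, 254, 256, 251, 260, 257, 257, 253, 255]
t=13: [245, 249, 256, 261, 262, 261, 247, 247, 251, 254, 253, 252, 253, 247, 249, 249, 253, 252]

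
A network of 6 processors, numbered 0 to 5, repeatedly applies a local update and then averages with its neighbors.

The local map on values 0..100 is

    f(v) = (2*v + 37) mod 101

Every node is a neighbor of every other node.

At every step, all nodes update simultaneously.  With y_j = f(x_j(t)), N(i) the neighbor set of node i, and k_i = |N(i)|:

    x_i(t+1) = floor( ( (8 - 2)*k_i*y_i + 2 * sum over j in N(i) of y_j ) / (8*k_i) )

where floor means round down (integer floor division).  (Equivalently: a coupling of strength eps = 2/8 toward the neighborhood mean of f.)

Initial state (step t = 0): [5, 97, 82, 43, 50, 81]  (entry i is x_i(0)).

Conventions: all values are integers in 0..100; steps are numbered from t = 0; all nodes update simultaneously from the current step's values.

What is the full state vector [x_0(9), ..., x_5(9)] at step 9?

Answer: [35, 62, 66, 56, 71, 56]

Derivation:
t=0: [5, 97, 82, 43, 50, 81]
t=1: [49, 36, 86, 32, 41, 85]
t=2: [27, 9, 8, 3, 16, 7]
t=3: [81, 56, 55, 48, 66, 53]
t=4: [85, 50, 48, 39, 64, 46]
t=5: [12, 34, 31, 18, 53, 28]
t=6: [61, 21, 87, 69, 48, 83]
t=7: [53, 67, 18, 64, 35, 13]
t=8: [45, 64, 67, 60, 20, 60]
t=9: [35, 62, 66, 56, 71, 56]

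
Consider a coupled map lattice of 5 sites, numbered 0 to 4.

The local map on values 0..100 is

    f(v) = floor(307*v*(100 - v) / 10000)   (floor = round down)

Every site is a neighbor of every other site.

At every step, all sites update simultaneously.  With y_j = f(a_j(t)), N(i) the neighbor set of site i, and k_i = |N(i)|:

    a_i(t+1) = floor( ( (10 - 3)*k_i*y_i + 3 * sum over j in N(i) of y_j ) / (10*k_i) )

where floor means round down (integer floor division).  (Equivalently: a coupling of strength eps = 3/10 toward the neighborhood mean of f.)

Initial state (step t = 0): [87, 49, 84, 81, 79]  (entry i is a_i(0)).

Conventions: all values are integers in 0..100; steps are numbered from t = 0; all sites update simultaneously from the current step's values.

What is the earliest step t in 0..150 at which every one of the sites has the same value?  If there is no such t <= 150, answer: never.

Simulating step by step:
t=0: [87, 49, 84, 81, 79]  (not all equal)
t=1: [39, 66, 44, 47, 49]  (not all equal)
t=2: [73, 70, 74, 75, 75]  (not all equal)
t=3: [59, 62, 59, 57, 57]  (not all equal)
t=4: [74, 72, 74, 74, 74]  (not all equal)
t=5: [59, 60, 59, 59, 59]  (not all equal)
t=6: [73, 73, 73, 73, 73]  (all equal)

Answer: 6
Key observation: Synchronization is absorbing here: once all sites are equal they stay equal, and step 6 is the first all-equal step.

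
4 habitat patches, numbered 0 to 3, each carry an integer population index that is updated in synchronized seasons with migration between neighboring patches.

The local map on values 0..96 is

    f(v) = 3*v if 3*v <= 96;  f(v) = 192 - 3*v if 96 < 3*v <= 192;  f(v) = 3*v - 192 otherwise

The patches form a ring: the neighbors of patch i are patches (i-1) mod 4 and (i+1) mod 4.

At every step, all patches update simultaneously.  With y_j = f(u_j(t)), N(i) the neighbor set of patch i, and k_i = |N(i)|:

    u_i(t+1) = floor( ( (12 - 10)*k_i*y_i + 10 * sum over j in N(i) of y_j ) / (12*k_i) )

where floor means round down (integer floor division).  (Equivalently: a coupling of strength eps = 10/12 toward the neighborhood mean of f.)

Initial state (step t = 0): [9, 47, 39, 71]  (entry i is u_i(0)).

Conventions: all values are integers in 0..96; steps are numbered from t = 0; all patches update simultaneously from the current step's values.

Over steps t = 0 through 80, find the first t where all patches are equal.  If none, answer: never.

Simulating step by step:
t=0: [9, 47, 39, 71]  (not all equal)
t=1: [34, 51, 42, 46]  (not all equal)
t=2: [53, 71, 49, 74]  (not all equal)
t=3: [26, 36, 28, 37]  (not all equal)
t=4: [81, 81, 82, 81]  (not all equal)
t=5: [51, 52, 51, 52]  (not all equal)
t=6: [36, 38, 36, 38]  (not all equal)
t=7: [79, 83, 79, 83]  (not all equal)
t=8: [55, 47, 55, 47]  (not all equal)
t=9: [47, 31, 47, 31]  (not all equal)
t=10: [86, 58, 86, 58]  (not all equal)
t=11: [26, 58, 26, 58]  (not all equal)
t=12: [28, 68, 28, 68]  (not all equal)
t=13: [24, 72, 24, 72]  (not all equal)
t=14: [32, 64, 32, 64]  (not all equal)
t=15: [16, 80, 16, 80]  (not all equal)
t=16: [48, 48, 48, 48]  (all equal)

Answer: 16
Key observation: Synchronization is absorbing here: once all patches are equal they stay equal, and step 16 is the first all-equal step.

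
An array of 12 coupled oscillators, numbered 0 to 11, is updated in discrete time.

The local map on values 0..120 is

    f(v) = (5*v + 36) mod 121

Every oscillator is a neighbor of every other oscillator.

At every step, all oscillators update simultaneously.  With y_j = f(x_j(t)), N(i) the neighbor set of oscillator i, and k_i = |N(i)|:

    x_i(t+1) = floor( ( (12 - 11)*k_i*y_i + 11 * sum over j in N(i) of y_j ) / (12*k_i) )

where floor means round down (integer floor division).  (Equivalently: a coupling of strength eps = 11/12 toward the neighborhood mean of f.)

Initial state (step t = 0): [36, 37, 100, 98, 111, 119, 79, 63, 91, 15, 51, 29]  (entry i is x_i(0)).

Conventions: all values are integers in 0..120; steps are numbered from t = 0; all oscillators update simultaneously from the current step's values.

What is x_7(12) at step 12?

Answer: x_7(12) = 13

Derivation:
t=0: [36, 37, 100, 98, 111, 119, 79, 63, 91, 15, 51, 29]
t=1: [68, 68, 68, 68, 68, 68, 68, 68, 68, 68, 68, 68]
t=2: [13, 13, 13, 13, 13, 13, 13, 13, 13, 13, 13, 13]
t=3: [101, 101, 101, 101, 101, 101, 101, 101, 101, 101, 101, 101]
t=4: [57, 57, 57, 57, 57, 57, 57, 57, 57, 57, 57, 57]
t=5: [79, 79, 79, 79, 79, 79, 79, 79, 79, 79, 79, 79]
t=6: [68, 68, 68, 68, 68, 68, 68, 68, 68, 68, 68, 68]
t=7: [13, 13, 13, 13, 13, 13, 13, 13, 13, 13, 13, 13]
t=8: [101, 101, 101, 101, 101, 101, 101, 101, 101, 101, 101, 101]
t=9: [57, 57, 57, 57, 57, 57, 57, 57, 57, 57, 57, 57]
t=10: [79, 79, 79, 79, 79, 79, 79, 79, 79, 79, 79, 79]
t=11: [68, 68, 68, 68, 68, 68, 68, 68, 68, 68, 68, 68]
t=12: [13, 13, 13, 13, 13, 13, 13, 13, 13, 13, 13, 13]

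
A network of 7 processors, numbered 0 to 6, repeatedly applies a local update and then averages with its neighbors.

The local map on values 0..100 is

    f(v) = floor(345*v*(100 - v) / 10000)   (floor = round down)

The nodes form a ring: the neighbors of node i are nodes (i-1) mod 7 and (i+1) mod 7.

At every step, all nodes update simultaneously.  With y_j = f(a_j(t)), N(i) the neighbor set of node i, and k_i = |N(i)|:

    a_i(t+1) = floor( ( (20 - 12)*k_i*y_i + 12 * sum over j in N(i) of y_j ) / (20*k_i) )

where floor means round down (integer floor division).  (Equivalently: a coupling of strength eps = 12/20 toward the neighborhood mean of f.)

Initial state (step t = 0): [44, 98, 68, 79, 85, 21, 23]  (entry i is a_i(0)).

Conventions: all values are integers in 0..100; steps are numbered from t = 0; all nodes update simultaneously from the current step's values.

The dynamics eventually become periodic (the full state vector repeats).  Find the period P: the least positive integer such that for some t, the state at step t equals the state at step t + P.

Answer: 4
Key observation: The state at step 6, [84, 84, 84, 84, 84, 84, 84], reappears at step 10 — and no state repeats earlier — so the cycle the system enters has period 4.

Derivation:
t=0: [44, 98, 68, 79, 85, 21, 23]
t=1: [54, 50, 48, 58, 51, 54, 67]
t=2: [82, 85, 85, 85, 85, 82, 81]
t=3: [48, 45, 43, 43, 45, 48, 51]
t=4: [85, 85, 84, 84, 85, 85, 86]
t=5: [42, 43, 45, 45, 43, 42, 42]
t=6: [84, 84, 84, 84, 84, 84, 84]
t=7: [46, 46, 46, 46, 46, 46, 46]
t=8: [85, 85, 85, 85, 85, 85, 85]
t=9: [43, 43, 43, 43, 43, 43, 43]
t=10: [84, 84, 84, 84, 84, 84, 84]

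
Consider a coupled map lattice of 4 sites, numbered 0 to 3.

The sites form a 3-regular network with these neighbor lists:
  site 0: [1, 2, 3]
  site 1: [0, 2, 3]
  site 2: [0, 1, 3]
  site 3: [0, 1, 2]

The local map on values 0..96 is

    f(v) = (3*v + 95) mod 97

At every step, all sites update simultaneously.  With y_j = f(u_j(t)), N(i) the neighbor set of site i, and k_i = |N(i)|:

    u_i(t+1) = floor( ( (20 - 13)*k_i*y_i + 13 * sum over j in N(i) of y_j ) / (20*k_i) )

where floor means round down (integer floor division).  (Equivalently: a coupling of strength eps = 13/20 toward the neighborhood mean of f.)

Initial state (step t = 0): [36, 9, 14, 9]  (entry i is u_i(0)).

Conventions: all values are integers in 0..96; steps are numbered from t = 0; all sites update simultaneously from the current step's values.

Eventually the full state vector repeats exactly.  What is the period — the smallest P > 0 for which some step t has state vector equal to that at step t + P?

Answer: 13
Key observation: The state at step 33, [56, 57, 57, 57], reappears at step 46 — and no state repeats earlier — so the cycle the system enters has period 13.

Derivation:
t=0: [36, 9, 14, 9]
t=1: [22, 24, 26, 24]
t=2: [69, 70, 70, 70]
t=3: [12, 13, 13, 13]
t=4: [35, 36, 36, 36]
t=5: [7, 8, 8, 8]
t=6: [20, 21, 21, 21]
t=7: [59, 60, 60, 60]
t=8: [79, 80, 80, 80]
t=9: [42, 43, 43, 43]
t=10: [28, 29, 29, 29]
t=11: [83, 84, 84, 84]
t=12: [54, 55, 55, 55]
t=13: [64, 65, 65, 65]
t=14: [94, 95, 95, 95]
t=15: [87, 88, 88, 88]
t=16: [66, 67, 67, 67]
t=17: [3, 4, 4, 4]
t=18: [8, 9, 9, 9]
t=19: [23, 24, 24, 24]
t=20: [68, 69, 69, 69]
t=21: [9, 10, 10, 10]
t=22: [26, 27, 27, 27]
t=23: [77, 78, 78, 78]
t=24: [36, 37, 37, 37]
t=25: [10, 11, 11, 11]
t=26: [29, 30, 30, 30]
t=27: [86, 87, 87, 87]
t=28: [63, 64, 64, 64]
t=29: [91, 92, 92, 92]
t=30: [78, 79, 79, 79]
t=31: [39, 40, 40, 40]
t=32: [19, 20, 20, 20]
t=33: [56, 57, 57, 57]
t=34: [70, 71, 71, 71]
t=35: [15, 16, 16, 16]
t=36: [44, 45, 45, 45]
t=37: [34, 35, 35, 35]
t=38: [4, 5, 5, 5]
t=39: [11, 12, 12, 12]
t=40: [32, 33, 33, 33]
t=41: [32, 20, 20, 20]
t=42: [70, 65, 65, 65]
t=43: [67, 78, 78, 78]
t=44: [26, 30, 30, 30]
t=45: [83, 85, 85, 85]
t=46: [56, 57, 57, 57]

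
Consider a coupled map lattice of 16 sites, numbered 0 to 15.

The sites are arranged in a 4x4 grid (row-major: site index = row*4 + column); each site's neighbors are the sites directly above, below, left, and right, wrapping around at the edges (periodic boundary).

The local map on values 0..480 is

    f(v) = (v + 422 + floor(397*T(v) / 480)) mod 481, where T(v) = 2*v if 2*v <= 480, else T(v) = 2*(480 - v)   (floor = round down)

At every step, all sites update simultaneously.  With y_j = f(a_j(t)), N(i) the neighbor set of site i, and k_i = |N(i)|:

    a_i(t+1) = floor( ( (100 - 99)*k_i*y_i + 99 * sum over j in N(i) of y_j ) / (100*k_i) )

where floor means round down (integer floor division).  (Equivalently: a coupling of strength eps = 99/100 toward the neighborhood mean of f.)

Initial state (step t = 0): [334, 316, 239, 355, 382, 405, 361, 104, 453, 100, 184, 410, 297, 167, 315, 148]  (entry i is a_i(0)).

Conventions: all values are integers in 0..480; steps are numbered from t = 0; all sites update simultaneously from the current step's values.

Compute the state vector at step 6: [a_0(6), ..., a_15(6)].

Simulating step by step:
t=0: [334, 316, 239, 355, 382, 405, 361, 104, 453, 100, 184, 410, 297, 167, 315, 148]
t=1: [32, 243, 33, 168, 287, 72, 299, 127, 186, 428, 186, 355, 295, 92, 307, 150]
t=2: [150, 92, 146, 169, 215, 168, 216, 134, 153, 297, 149, 367, 243, 166, 244, 132]
t=3: [176, 356, 176, 314, 338, 79, 333, 118, 52, 359, 52, 314, 337, 110, 331, 149]
t=4: [37, 296, 39, 348, 220, 28, 220, 43, 33, 133, 35, 185, 261, 29, 261, 44]
t=5: [52, 29, 52, 48, 34, 109, 36, 135, 211, 25, 211, 47, 35, 128, 38, 155]
t=6: [37, 165, 40, 200, 155, 24, 155, 52, 33, 136, 37, 171, 181, 27, 181, 54]

Answer: [37, 165, 40, 200, 155, 24, 155, 52, 33, 136, 37, 171, 181, 27, 181, 54]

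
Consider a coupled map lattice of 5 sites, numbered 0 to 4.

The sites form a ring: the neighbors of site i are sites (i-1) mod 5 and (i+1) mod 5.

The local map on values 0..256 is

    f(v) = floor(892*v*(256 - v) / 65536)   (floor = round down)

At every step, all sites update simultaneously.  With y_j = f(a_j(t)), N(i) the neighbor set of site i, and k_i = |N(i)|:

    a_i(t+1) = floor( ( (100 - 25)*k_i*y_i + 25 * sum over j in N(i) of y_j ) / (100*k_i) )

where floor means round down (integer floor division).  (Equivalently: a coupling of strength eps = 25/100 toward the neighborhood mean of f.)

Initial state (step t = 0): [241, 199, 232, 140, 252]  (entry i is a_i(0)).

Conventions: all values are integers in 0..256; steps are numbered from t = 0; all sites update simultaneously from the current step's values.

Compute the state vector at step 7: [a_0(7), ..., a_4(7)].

Answer: [204, 135, 121, 174, 215]

Derivation:
t=0: [241, 199, 232, 140, 252]
t=1: [57, 131, 103, 176, 43]
t=2: [158, 212, 212, 185, 136]
t=3: [201, 136, 132, 177, 215]
t=4: [155, 213, 218, 185, 131]
t=5: [203, 133, 121, 175, 215]
t=6: [152, 212, 218, 186, 131]
t=7: [204, 135, 121, 174, 215]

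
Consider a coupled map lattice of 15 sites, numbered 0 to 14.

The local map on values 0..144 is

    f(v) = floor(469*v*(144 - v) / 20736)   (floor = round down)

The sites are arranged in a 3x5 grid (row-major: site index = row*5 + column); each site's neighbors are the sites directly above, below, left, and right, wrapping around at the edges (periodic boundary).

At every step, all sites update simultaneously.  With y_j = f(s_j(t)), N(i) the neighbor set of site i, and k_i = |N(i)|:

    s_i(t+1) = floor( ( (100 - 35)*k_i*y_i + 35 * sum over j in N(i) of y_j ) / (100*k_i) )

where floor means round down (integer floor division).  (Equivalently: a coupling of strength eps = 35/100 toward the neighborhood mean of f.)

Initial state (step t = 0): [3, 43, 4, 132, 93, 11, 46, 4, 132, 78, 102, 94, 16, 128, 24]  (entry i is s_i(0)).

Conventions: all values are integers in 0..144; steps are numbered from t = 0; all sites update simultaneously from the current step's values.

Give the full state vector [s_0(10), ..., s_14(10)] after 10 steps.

Simulating step by step:
t=0: [3, 43, 4, 132, 93, 11, 46, 4, 132, 78, 102, 94, 16, 128, 24]
t=1: [35, 83, 24, 40, 89, 49, 87, 24, 41, 96, 81, 98, 45, 45, 74]
t=2: [94, 105, 74, 93, 106, 104, 106, 74, 93, 104, 110, 104, 93, 100, 113]
t=3: [100, 95, 113, 105, 92, 93, 93, 112, 106, 93, 87, 93, 106, 99, 83]
t=4: [102, 102, 83, 92, 106, 106, 104, 84, 92, 106, 110, 105, 91, 98, 111]
t=5: [94, 97, 111, 106, 92, 91, 95, 110, 106, 91, 86, 93, 107, 101, 85]
t=6: [106, 101, 85, 92, 106, 108, 103, 86, 92, 107, 110, 105, 90, 97, 110]
t=7: [90, 97, 110, 106, 91, 87, 95, 109, 106, 90, 85, 93, 107, 102, 86]
t=8: [109, 102, 86, 92, 107, 110, 103, 88, 92, 107, 111, 105, 90, 95, 110]
t=9: [86, 96, 109, 106, 89, 85, 95, 109, 106, 89, 83, 93, 107, 104, 86]
t=10: [111, 103, 88, 92, 108, 112, 104, 88, 92, 108, 112, 105, 90, 94, 110]

Answer: [111, 103, 88, 92, 108, 112, 104, 88, 92, 108, 112, 105, 90, 94, 110]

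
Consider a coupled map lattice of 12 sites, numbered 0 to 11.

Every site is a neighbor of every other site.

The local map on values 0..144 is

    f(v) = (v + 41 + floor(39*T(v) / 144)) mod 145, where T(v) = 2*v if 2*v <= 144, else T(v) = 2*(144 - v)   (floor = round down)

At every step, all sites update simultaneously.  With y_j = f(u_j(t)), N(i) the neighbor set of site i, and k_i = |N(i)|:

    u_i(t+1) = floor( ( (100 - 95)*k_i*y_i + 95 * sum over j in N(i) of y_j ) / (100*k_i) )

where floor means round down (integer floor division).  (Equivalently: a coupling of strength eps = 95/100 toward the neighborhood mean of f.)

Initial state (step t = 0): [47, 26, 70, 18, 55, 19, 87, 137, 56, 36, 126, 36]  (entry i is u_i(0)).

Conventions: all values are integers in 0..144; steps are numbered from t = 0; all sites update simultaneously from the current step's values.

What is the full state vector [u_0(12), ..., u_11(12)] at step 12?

Answer: [15, 15, 15, 15, 15, 15, 15, 15, 15, 15, 15, 15]

Derivation:
t=0: [47, 26, 70, 18, 55, 19, 87, 137, 56, 36, 126, 36]
t=1: [70, 71, 74, 71, 69, 71, 73, 72, 69, 70, 73, 70]
t=2: [4, 4, 4, 4, 4, 4, 4, 4, 4, 4, 4, 4]
t=3: [47, 47, 47, 47, 47, 47, 47, 47, 47, 47, 47, 47]
t=4: [113, 113, 113, 113, 113, 113, 113, 113, 113, 113, 113, 113]
t=5: [25, 25, 25, 25, 25, 25, 25, 25, 25, 25, 25, 25]
t=6: [79, 79, 79, 79, 79, 79, 79, 79, 79, 79, 79, 79]
t=7: [10, 10, 10, 10, 10, 10, 10, 10, 10, 10, 10, 10]
t=8: [56, 56, 56, 56, 56, 56, 56, 56, 56, 56, 56, 56]
t=9: [127, 127, 127, 127, 127, 127, 127, 127, 127, 127, 127, 127]
t=10: [32, 32, 32, 32, 32, 32, 32, 32, 32, 32, 32, 32]
t=11: [90, 90, 90, 90, 90, 90, 90, 90, 90, 90, 90, 90]
t=12: [15, 15, 15, 15, 15, 15, 15, 15, 15, 15, 15, 15]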